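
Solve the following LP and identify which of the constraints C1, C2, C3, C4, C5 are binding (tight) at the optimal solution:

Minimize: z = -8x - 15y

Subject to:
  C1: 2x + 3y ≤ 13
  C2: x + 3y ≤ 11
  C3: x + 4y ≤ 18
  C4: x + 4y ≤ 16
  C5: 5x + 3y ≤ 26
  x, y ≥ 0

At x = 2, y = 3, compute slack b - a·x for each constraint:
  C1: 13 − 13 = 0  (binding)
  C2: 11 − 11 = 0  (binding)
  C3: 18 − 14 = 4  (slack)
  C4: 16 − 14 = 2  (slack)
  C5: 26 − 19 = 7  (slack)

Optimal: x = 2, y = 3
Binding: C1, C2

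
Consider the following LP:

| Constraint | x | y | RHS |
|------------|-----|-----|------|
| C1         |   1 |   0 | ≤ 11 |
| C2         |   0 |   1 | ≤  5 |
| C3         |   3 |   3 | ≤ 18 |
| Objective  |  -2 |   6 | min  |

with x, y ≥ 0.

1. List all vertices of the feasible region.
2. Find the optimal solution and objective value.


1. (0, 0), (6, 0), (1, 5), (0, 5)
2. x = 6, y = 0, z = -12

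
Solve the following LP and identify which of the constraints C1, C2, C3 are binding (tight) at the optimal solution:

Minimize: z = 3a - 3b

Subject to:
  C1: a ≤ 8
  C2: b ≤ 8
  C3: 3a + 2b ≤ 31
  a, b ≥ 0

At a = 0, b = 8, compute slack b - a·x for each constraint:
  C1: 8 − 0 = 8  (slack)
  C2: 8 − 8 = 0  (binding)
  C3: 31 − 16 = 15  (slack)

Optimal: a = 0, b = 8
Binding: C2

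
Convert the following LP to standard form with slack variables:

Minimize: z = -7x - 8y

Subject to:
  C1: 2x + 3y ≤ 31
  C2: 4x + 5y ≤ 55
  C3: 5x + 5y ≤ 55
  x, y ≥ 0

min z = -7x - 8y

s.t.
  2x + 3y + s1 = 31
  4x + 5y + s2 = 55
  5x + 5y + s3 = 55
  x, y, s1, s2, s3 ≥ 0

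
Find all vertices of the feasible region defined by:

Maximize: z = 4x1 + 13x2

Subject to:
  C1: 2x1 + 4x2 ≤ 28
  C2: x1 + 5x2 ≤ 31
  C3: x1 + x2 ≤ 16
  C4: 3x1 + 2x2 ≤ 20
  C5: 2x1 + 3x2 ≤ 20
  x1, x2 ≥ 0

(0, 0), (6.667, 0), (4, 4), (1, 6), (0, 6.2)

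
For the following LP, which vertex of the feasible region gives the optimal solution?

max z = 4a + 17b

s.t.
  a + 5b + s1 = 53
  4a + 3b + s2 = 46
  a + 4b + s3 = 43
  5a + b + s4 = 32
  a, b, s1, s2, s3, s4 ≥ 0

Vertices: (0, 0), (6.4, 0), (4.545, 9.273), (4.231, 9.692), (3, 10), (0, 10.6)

Evaluate the objective at each vertex of the feasible region:
  z(0, 0) = 0
  z(6.4, 0) = 25.6
  z(4.545, 9.273) = 175.8
  z(4.231, 9.692) = 181.7
  z(3, 10) = 182  ←
  z(0, 10.6) = 180.2
The maximum is at a = 3, b = 10.

(3, 10)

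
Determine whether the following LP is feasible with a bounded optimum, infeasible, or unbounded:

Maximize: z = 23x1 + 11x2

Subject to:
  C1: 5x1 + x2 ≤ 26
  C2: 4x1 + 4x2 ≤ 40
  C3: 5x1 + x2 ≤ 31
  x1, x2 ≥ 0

Feasible with a bounded optimal solution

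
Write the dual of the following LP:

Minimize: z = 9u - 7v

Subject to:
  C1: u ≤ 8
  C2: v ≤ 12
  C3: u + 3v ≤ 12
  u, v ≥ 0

Primal min cᵀx s.t. Ax ≤ b, x ≥ 0  →  Dual max −bᵀy s.t. Aᵀy ≥ −c, y ≥ 0.

Maximize: z = -8y1 - 12y2 - 12y3

Subject to:
  y1 + y3 ≥ -9
  y2 + 3y3 ≥ 7
  y1, y2, y3 ≥ 0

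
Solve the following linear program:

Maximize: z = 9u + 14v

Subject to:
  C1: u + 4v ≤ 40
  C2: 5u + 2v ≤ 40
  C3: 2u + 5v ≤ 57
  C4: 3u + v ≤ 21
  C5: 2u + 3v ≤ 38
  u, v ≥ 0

Evaluate the objective at each vertex of the feasible region:
  z(0, 0) = 0
  z(7, 0) = 63
  z(4, 9) = 162  ←
  z(0, 10) = 140
The maximum is at u = 4, v = 9.

u = 4, v = 9, z = 162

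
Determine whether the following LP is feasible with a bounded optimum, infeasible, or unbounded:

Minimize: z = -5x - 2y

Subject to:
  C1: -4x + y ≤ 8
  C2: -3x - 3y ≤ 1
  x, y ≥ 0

Unbounded (objective can decrease without bound)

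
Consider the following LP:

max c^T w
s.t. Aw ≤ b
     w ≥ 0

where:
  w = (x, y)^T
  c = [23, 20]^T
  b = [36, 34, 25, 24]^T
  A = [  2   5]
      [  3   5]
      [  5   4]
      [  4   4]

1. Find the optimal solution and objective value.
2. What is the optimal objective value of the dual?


1. x = 1, y = 5, z = 123
2. 123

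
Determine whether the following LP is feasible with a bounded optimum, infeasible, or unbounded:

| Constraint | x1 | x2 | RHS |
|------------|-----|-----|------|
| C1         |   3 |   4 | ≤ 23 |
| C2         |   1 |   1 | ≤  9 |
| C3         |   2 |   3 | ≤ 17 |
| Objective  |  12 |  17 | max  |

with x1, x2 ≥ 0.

Feasible with a bounded optimal solution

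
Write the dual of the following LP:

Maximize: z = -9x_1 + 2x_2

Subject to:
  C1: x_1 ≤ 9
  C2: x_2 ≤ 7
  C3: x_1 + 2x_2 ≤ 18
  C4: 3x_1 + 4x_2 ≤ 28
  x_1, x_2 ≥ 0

Primal max cᵀx s.t. Ax ≤ b, x ≥ 0  →  Dual min bᵀy s.t. Aᵀy ≥ c, y ≥ 0.

Minimize: z = 9y1 + 7y2 + 18y3 + 28y4

Subject to:
  y1 + y3 + 3y4 ≥ -9
  y2 + 2y3 + 4y4 ≥ 2
  y1, y2, y3, y4 ≥ 0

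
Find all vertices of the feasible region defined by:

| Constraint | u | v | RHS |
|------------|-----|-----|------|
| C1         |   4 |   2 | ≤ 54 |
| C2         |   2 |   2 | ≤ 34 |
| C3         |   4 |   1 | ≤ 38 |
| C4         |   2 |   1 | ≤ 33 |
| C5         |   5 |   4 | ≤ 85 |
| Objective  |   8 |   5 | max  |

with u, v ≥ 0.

(0, 0), (9.5, 0), (7, 10), (0, 17)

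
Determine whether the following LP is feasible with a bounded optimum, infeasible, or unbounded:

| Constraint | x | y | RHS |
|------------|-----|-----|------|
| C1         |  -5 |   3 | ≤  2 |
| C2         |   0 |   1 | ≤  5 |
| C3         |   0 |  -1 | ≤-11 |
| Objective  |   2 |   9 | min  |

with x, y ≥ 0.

Infeasible (no feasible solution exists)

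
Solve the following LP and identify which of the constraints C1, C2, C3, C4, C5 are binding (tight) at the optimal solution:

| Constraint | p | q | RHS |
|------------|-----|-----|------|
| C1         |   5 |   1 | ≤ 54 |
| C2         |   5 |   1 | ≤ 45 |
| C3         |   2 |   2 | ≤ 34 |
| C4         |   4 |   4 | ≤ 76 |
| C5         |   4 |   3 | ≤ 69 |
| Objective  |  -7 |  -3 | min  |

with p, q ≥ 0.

At p = 7, q = 10, compute slack b - a·x for each constraint:
  C1: 54 − 45 = 9  (slack)
  C2: 45 − 45 = 0  (binding)
  C3: 34 − 34 = 0  (binding)
  C4: 76 − 68 = 8  (slack)
  C5: 69 − 58 = 11  (slack)

Optimal: p = 7, q = 10
Binding: C2, C3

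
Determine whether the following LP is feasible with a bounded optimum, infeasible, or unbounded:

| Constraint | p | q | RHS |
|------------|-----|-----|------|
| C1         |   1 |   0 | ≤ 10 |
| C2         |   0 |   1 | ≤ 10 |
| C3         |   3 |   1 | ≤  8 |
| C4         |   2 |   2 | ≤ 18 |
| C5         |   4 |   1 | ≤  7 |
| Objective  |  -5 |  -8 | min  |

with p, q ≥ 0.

Feasible with a bounded optimal solution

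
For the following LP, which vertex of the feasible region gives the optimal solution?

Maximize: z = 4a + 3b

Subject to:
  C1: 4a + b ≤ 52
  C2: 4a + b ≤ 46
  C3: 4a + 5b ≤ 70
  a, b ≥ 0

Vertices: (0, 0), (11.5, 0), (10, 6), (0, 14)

Evaluate the objective at each vertex of the feasible region:
  z(0, 0) = 0
  z(11.5, 0) = 46
  z(10, 6) = 58  ←
  z(0, 14) = 42
The maximum is at a = 10, b = 6.

(10, 6)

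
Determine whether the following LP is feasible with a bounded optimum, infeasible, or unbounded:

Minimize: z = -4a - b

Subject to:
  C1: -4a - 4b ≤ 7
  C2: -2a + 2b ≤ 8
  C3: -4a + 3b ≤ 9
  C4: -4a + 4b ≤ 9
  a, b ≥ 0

Unbounded (objective can decrease without bound)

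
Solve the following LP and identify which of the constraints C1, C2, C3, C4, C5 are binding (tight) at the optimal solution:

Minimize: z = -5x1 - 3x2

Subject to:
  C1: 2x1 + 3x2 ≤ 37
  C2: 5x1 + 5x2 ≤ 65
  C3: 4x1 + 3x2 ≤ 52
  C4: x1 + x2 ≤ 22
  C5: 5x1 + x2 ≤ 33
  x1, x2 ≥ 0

At x1 = 5, x2 = 8, compute slack b - a·x for each constraint:
  C1: 37 − 34 = 3  (slack)
  C2: 65 − 65 = 0  (binding)
  C3: 52 − 44 = 8  (slack)
  C4: 22 − 13 = 9  (slack)
  C5: 33 − 33 = 0  (binding)

Optimal: x1 = 5, x2 = 8
Binding: C2, C5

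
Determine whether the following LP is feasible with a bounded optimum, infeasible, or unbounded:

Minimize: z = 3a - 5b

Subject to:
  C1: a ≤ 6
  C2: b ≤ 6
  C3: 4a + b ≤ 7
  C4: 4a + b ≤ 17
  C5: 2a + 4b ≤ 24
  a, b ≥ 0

Feasible with a bounded optimal solution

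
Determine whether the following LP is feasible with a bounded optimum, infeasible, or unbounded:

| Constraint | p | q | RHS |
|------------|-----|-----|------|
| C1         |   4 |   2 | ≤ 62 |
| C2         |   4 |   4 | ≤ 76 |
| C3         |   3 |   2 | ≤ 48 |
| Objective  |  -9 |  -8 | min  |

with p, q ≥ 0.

Feasible with a bounded optimal solution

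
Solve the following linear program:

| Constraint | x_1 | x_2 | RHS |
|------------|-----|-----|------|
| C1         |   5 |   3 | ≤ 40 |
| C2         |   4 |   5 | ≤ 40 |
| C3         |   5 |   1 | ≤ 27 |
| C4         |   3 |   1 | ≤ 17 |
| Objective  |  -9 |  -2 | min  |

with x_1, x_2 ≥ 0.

Evaluate the objective at each vertex of the feasible region:
  z(0, 0) = 0
  z(5.4, 0) = -48.6
  z(5, 2) = -49  ←
  z(4.091, 4.727) = -46.27
  z(0, 8) = -16
The minimum is at x_1 = 5, x_2 = 2.

x_1 = 5, x_2 = 2, z = -49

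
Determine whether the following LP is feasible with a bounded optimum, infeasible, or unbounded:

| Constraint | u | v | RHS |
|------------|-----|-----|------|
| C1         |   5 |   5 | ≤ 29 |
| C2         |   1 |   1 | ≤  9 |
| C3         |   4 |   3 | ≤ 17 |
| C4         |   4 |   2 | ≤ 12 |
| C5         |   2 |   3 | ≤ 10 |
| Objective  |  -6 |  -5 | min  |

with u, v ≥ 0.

Feasible with a bounded optimal solution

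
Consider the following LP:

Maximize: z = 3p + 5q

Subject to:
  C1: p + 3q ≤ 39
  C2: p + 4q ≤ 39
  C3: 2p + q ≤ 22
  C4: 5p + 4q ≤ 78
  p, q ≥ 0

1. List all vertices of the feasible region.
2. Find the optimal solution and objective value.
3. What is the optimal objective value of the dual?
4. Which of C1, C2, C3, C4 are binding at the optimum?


1. (0, 0), (11, 0), (7, 8), (0, 9.75)
2. p = 7, q = 8, z = 61
3. 61
4. C2, C3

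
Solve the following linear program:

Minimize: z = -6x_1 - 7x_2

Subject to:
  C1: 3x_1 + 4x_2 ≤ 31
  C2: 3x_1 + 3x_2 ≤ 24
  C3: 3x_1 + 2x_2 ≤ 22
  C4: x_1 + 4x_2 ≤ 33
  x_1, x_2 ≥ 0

Evaluate the objective at each vertex of the feasible region:
  z(0, 0) = 0
  z(7.333, 0) = -44
  z(6, 2) = -50
  z(1, 7) = -55  ←
  z(0, 7.75) = -54.25
The minimum is at x_1 = 1, x_2 = 7.

x_1 = 1, x_2 = 7, z = -55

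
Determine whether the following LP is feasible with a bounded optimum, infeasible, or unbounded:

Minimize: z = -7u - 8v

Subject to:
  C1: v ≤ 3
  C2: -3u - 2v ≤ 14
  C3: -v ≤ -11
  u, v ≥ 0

Infeasible (no feasible solution exists)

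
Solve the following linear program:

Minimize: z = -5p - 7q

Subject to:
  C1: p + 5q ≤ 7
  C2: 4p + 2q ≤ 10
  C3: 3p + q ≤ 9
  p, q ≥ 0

Evaluate the objective at each vertex of the feasible region:
  z(0, 0) = 0
  z(2.5, 0) = -12.5
  z(2, 1) = -17  ←
  z(0, 1.4) = -9.8
The minimum is at p = 2, q = 1.

p = 2, q = 1, z = -17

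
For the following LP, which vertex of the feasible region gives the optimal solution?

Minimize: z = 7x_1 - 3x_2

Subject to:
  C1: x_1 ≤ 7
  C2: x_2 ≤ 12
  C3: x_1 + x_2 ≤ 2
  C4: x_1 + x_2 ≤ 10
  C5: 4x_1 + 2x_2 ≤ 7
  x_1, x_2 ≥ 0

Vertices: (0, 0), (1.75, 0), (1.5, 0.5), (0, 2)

Evaluate the objective at each vertex of the feasible region:
  z(0, 0) = 0
  z(1.75, 0) = 12.25
  z(1.5, 0.5) = 9
  z(0, 2) = -6  ←
The minimum is at x_1 = 0, x_2 = 2.

(0, 2)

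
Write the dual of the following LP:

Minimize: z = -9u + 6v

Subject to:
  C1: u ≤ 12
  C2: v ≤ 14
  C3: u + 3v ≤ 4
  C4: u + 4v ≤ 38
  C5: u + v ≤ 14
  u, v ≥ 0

Primal min cᵀx s.t. Ax ≤ b, x ≥ 0  →  Dual max −bᵀy s.t. Aᵀy ≥ −c, y ≥ 0.

Maximize: z = -12y1 - 14y2 - 4y3 - 38y4 - 14y5

Subject to:
  y1 + y3 + y4 + y5 ≥ 9
  y2 + 3y3 + 4y4 + y5 ≥ -6
  y1, y2, y3, y4, y5 ≥ 0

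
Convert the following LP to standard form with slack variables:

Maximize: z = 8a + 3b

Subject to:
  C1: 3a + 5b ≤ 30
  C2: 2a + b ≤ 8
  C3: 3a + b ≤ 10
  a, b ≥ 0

max z = 8a + 3b

s.t.
  3a + 5b + s1 = 30
  2a + b + s2 = 8
  3a + b + s3 = 10
  a, b, s1, s2, s3 ≥ 0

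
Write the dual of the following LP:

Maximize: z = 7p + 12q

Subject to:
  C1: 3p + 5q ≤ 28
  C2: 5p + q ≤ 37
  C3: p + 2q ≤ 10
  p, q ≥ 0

Primal max cᵀx s.t. Ax ≤ b, x ≥ 0  →  Dual min bᵀy s.t. Aᵀy ≥ c, y ≥ 0.

Minimize: z = 28y1 + 37y2 + 10y3

Subject to:
  3y1 + 5y2 + y3 ≥ 7
  5y1 + y2 + 2y3 ≥ 12
  y1, y2, y3 ≥ 0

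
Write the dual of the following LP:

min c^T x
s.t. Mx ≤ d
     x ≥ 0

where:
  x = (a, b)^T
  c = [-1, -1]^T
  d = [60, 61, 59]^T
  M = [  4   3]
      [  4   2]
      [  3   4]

Primal min cᵀx s.t. Ax ≤ b, x ≥ 0  →  Dual max −bᵀy s.t. Aᵀy ≥ −c, y ≥ 0.

Maximize: z = -60y1 - 61y2 - 59y3

Subject to:
  4y1 + 4y2 + 3y3 ≥ 1
  3y1 + 2y2 + 4y3 ≥ 1
  y1, y2, y3 ≥ 0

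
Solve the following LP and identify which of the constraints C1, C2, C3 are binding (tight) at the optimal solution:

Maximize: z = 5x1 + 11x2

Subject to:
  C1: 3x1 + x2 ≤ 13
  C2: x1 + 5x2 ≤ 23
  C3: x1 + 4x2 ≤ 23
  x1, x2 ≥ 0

At x1 = 3, x2 = 4, compute slack b - a·x for each constraint:
  C1: 13 − 13 = 0  (binding)
  C2: 23 − 23 = 0  (binding)
  C3: 23 − 19 = 4  (slack)

Optimal: x1 = 3, x2 = 4
Binding: C1, C2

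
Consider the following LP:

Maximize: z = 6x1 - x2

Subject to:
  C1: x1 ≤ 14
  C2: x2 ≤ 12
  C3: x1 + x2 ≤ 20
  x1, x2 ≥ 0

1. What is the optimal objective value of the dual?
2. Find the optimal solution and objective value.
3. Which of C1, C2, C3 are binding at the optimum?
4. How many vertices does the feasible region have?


1. 84
2. x1 = 14, x2 = 0, z = 84
3. C1
4. 5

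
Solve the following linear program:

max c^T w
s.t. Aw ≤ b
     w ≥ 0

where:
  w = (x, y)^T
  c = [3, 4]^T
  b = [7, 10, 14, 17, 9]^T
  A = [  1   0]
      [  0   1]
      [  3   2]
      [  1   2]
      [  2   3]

Evaluate the objective at each vertex of the feasible region:
  z(0, 0) = 0
  z(4.5, 0) = 13.5  ←
  z(0, 3) = 12
The maximum is at x = 4.5, y = 0.

x = 4.5, y = 0, z = 13.5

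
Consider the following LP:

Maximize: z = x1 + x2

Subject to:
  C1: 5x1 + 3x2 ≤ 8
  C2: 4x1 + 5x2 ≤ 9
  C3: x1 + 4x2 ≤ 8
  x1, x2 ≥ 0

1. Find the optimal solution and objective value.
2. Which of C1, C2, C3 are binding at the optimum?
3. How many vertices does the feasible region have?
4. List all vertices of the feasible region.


1. x1 = 1, x2 = 1, z = 2
2. C1, C2
3. 4
4. (0, 0), (1.6, 0), (1, 1), (0, 1.8)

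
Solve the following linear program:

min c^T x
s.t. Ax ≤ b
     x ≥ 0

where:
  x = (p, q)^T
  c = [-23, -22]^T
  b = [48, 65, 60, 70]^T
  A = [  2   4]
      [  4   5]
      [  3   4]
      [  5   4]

Evaluate the objective at each vertex of the feasible region:
  z(0, 0) = 0
  z(14, 0) = -322
  z(10, 5) = -340  ←
  z(3.333, 10.33) = -304
  z(0, 12) = -264
The minimum is at p = 10, q = 5.

p = 10, q = 5, z = -340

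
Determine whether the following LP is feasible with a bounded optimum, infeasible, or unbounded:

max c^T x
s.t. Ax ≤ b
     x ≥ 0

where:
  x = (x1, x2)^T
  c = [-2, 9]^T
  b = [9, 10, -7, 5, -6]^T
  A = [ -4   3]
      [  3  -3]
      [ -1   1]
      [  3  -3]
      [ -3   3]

Infeasible (no feasible solution exists)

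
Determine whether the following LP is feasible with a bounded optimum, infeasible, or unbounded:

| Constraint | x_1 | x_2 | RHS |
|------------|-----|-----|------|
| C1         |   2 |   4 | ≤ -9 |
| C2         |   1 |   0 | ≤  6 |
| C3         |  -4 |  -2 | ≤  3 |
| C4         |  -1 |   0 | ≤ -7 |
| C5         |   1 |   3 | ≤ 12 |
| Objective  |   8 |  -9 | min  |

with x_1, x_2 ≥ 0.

Infeasible (no feasible solution exists)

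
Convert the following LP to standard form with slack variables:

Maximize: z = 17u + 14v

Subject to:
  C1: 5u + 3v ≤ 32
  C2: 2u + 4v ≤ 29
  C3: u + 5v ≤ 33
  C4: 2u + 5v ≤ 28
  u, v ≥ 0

max z = 17u + 14v

s.t.
  5u + 3v + s1 = 32
  2u + 4v + s2 = 29
  u + 5v + s3 = 33
  2u + 5v + s4 = 28
  u, v, s1, s2, s3, s4 ≥ 0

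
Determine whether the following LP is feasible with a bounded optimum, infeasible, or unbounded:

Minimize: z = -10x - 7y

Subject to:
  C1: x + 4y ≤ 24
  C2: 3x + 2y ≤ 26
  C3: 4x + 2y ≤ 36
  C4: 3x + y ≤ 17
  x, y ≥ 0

Feasible with a bounded optimal solution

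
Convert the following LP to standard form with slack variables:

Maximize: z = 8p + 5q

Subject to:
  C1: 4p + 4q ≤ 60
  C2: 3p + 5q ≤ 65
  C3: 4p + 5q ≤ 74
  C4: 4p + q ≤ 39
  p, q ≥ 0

max z = 8p + 5q

s.t.
  4p + 4q + s1 = 60
  3p + 5q + s2 = 65
  4p + 5q + s3 = 74
  4p + q + s4 = 39
  p, q, s1, s2, s3, s4 ≥ 0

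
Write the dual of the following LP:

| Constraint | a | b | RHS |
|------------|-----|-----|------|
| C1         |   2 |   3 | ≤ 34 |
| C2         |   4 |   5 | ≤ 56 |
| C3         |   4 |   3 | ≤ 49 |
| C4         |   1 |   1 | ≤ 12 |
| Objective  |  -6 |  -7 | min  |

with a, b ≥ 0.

Primal min cᵀx s.t. Ax ≤ b, x ≥ 0  →  Dual max −bᵀy s.t. Aᵀy ≥ −c, y ≥ 0.

Maximize: z = -34y1 - 56y2 - 49y3 - 12y4

Subject to:
  2y1 + 4y2 + 4y3 + y4 ≥ 6
  3y1 + 5y2 + 3y3 + y4 ≥ 7
  y1, y2, y3, y4 ≥ 0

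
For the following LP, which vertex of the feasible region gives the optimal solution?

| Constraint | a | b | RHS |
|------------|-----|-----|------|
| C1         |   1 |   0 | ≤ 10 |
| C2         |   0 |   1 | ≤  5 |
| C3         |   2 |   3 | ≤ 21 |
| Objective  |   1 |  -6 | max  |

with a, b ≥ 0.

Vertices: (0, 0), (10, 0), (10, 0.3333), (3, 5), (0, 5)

Evaluate the objective at each vertex of the feasible region:
  z(0, 0) = 0
  z(10, 0) = 10  ←
  z(10, 0.3333) = 8
  z(3, 5) = -27
  z(0, 5) = -30
The maximum is at a = 10, b = 0.

(10, 0)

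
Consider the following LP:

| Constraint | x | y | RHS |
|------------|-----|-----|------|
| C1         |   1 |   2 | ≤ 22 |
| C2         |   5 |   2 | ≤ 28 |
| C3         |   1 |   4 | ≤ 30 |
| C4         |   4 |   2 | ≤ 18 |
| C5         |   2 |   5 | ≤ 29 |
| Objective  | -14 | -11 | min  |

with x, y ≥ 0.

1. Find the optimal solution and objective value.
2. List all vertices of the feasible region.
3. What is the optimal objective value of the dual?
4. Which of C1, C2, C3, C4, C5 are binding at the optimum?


1. x = 2, y = 5, z = -83
2. (0, 0), (4.5, 0), (2, 5), (0, 5.8)
3. -83
4. C4, C5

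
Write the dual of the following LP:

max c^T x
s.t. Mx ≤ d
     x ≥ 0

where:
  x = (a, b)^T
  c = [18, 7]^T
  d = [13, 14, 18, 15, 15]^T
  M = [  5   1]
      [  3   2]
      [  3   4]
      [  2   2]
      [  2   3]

Primal max cᵀx s.t. Ax ≤ b, x ≥ 0  →  Dual min bᵀy s.t. Aᵀy ≥ c, y ≥ 0.

Minimize: z = 13y1 + 14y2 + 18y3 + 15y4 + 15y5

Subject to:
  5y1 + 3y2 + 3y3 + 2y4 + 2y5 ≥ 18
  y1 + 2y2 + 4y3 + 2y4 + 3y5 ≥ 7
  y1, y2, y3, y4, y5 ≥ 0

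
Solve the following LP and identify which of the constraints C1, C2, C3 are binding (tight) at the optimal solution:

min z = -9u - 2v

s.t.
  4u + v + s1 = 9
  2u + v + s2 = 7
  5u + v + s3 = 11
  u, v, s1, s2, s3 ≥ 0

At u = 2, v = 1, compute slack b - a·x for each constraint:
  C1: 9 − 9 = 0  (binding)
  C2: 7 − 5 = 2  (slack)
  C3: 11 − 11 = 0  (binding)

Optimal: u = 2, v = 1
Binding: C1, C3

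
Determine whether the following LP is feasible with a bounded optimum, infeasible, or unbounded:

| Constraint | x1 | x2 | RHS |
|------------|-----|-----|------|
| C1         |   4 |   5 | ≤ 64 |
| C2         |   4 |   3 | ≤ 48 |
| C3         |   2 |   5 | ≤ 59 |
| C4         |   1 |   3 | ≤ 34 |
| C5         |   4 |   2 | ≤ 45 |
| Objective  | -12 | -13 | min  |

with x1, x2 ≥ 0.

Feasible with a bounded optimal solution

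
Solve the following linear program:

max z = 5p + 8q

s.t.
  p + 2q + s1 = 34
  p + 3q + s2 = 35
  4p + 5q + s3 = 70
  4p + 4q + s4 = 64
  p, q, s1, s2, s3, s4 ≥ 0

Evaluate the objective at each vertex of the feasible region:
  z(0, 0) = 0
  z(16, 0) = 80
  z(10, 6) = 98
  z(5, 10) = 105  ←
  z(0, 11.67) = 93.33
The maximum is at p = 5, q = 10.

p = 5, q = 10, z = 105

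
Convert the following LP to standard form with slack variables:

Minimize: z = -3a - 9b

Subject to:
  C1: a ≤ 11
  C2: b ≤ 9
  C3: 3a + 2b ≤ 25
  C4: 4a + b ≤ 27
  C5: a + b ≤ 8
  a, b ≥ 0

min z = -3a - 9b

s.t.
  a + s1 = 11
  b + s2 = 9
  3a + 2b + s3 = 25
  4a + b + s4 = 27
  a + b + s5 = 8
  a, b, s1, s2, s3, s4, s5 ≥ 0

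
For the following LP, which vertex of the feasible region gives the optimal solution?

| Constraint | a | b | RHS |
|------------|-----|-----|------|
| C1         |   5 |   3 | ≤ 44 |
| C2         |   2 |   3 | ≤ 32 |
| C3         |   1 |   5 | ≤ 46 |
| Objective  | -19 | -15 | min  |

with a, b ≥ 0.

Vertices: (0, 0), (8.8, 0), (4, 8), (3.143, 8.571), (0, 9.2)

Evaluate the objective at each vertex of the feasible region:
  z(0, 0) = 0
  z(8.8, 0) = -167.2
  z(4, 8) = -196  ←
  z(3.143, 8.571) = -188.3
  z(0, 9.2) = -138
The minimum is at a = 4, b = 8.

(4, 8)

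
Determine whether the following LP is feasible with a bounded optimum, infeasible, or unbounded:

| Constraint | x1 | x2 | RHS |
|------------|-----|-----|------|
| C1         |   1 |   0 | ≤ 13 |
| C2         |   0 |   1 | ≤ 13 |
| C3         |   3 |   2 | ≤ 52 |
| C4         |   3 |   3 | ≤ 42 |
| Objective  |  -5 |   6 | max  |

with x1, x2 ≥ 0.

Feasible with a bounded optimal solution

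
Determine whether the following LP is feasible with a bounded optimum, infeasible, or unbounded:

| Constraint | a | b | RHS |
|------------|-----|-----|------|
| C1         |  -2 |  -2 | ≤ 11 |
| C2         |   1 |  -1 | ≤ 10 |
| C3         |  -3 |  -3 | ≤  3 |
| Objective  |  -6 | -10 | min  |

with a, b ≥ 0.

Unbounded (objective can decrease without bound)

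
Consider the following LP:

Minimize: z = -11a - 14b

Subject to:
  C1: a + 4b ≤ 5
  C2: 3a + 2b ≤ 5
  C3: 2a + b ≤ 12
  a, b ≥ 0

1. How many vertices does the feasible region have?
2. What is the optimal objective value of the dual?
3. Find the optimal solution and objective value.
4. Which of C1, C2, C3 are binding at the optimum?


1. 4
2. -25
3. a = 1, b = 1, z = -25
4. C1, C2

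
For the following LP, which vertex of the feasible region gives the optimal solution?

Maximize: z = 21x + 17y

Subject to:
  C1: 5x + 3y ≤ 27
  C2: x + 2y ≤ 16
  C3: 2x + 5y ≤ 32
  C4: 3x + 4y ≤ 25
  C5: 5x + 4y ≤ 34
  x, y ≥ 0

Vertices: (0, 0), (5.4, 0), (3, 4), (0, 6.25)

Evaluate the objective at each vertex of the feasible region:
  z(0, 0) = 0
  z(5.4, 0) = 113.4
  z(3, 4) = 131  ←
  z(0, 6.25) = 106.2
The maximum is at x = 3, y = 4.

(3, 4)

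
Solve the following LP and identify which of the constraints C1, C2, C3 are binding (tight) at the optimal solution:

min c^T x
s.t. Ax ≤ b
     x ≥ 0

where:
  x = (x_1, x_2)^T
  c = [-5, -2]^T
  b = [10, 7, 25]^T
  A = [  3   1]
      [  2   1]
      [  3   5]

At x_1 = 3, x_2 = 1, compute slack b - a·x for each constraint:
  C1: 10 − 10 = 0  (binding)
  C2: 7 − 7 = 0  (binding)
  C3: 25 − 14 = 11  (slack)

Optimal: x_1 = 3, x_2 = 1
Binding: C1, C2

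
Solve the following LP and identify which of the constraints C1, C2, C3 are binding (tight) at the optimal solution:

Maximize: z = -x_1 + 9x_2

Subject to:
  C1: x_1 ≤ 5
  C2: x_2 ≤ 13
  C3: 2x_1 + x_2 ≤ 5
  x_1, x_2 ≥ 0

At x_1 = 0, x_2 = 5, compute slack b - a·x for each constraint:
  C1: 5 − 0 = 5  (slack)
  C2: 13 − 5 = 8  (slack)
  C3: 5 − 5 = 0  (binding)

Optimal: x_1 = 0, x_2 = 5
Binding: C3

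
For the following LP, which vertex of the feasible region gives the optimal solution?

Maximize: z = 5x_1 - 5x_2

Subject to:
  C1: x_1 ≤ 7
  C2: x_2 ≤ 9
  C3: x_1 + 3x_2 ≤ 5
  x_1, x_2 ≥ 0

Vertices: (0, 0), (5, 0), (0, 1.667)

Evaluate the objective at each vertex of the feasible region:
  z(0, 0) = 0
  z(5, 0) = 25  ←
  z(0, 1.667) = -8.333
The maximum is at x_1 = 5, x_2 = 0.

(5, 0)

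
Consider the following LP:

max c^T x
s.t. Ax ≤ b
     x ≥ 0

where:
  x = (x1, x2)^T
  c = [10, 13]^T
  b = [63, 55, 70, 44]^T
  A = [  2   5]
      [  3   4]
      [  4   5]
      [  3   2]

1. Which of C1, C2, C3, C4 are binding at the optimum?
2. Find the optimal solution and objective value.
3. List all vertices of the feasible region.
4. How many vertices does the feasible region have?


1. C2, C3
2. x1 = 5, x2 = 10, z = 180
3. (0, 0), (14.67, 0), (11.43, 4.857), (5, 10), (3.286, 11.29), (0, 12.6)
4. 6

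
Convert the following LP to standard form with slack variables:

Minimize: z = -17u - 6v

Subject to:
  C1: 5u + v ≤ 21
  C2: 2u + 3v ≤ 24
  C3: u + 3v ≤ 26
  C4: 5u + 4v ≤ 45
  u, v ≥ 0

min z = -17u - 6v

s.t.
  5u + v + s1 = 21
  2u + 3v + s2 = 24
  u + 3v + s3 = 26
  5u + 4v + s4 = 45
  u, v, s1, s2, s3, s4 ≥ 0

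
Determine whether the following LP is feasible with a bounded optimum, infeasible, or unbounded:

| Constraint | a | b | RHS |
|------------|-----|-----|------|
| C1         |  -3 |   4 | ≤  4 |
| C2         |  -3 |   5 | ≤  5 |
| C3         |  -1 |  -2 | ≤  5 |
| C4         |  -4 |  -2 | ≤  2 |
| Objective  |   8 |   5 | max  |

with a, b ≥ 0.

Unbounded (objective can increase without bound)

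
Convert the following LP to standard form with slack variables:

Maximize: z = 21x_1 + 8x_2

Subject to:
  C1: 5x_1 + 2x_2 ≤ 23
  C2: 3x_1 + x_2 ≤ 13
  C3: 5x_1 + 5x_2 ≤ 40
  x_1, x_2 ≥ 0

max z = 21x_1 + 8x_2

s.t.
  5x_1 + 2x_2 + s1 = 23
  3x_1 + x_2 + s2 = 13
  5x_1 + 5x_2 + s3 = 40
  x_1, x_2, s1, s2, s3 ≥ 0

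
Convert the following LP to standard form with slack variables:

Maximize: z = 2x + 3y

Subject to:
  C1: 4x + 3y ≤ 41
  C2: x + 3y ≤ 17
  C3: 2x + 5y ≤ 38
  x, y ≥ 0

max z = 2x + 3y

s.t.
  4x + 3y + s1 = 41
  x + 3y + s2 = 17
  2x + 5y + s3 = 38
  x, y, s1, s2, s3 ≥ 0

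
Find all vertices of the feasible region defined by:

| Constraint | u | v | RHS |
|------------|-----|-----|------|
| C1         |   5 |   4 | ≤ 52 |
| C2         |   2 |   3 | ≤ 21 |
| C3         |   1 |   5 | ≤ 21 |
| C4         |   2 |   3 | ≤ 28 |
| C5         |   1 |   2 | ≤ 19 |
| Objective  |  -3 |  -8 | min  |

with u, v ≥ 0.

(0, 0), (10.4, 0), (10.29, 0.1429), (6, 3), (0, 4.2)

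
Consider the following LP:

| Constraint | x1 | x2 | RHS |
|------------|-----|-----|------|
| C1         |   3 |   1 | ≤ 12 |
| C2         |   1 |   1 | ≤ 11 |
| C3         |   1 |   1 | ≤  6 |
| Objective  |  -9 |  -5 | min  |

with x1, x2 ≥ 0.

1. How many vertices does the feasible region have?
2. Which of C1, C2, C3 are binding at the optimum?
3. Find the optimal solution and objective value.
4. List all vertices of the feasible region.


1. 4
2. C1, C3
3. x1 = 3, x2 = 3, z = -42
4. (0, 0), (4, 0), (3, 3), (0, 6)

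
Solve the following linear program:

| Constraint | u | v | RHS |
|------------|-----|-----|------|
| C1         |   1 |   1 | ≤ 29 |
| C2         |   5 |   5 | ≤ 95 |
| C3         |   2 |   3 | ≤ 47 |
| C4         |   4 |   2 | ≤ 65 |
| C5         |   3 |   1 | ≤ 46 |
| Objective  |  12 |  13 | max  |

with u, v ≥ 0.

Evaluate the objective at each vertex of the feasible region:
  z(0, 0) = 0
  z(15.33, 0) = 184
  z(13.5, 5.5) = 233.5
  z(10, 9) = 237  ←
  z(0, 15.67) = 203.7
The maximum is at u = 10, v = 9.

u = 10, v = 9, z = 237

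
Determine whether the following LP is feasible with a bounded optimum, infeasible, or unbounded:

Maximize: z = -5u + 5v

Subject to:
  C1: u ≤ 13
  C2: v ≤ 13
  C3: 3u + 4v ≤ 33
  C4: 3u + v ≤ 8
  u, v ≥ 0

Feasible with a bounded optimal solution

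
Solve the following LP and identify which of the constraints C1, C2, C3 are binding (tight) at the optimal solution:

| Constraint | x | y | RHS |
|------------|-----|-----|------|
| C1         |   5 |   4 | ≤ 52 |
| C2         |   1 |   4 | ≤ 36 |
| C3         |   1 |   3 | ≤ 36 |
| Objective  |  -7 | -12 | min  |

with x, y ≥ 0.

At x = 4, y = 8, compute slack b - a·x for each constraint:
  C1: 52 − 52 = 0  (binding)
  C2: 36 − 36 = 0  (binding)
  C3: 36 − 28 = 8  (slack)

Optimal: x = 4, y = 8
Binding: C1, C2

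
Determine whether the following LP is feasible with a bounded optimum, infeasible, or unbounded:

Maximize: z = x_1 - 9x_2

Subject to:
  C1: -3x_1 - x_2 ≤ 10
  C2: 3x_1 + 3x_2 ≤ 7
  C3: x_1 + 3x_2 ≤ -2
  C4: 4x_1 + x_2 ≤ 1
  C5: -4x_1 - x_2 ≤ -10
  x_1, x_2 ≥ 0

Infeasible (no feasible solution exists)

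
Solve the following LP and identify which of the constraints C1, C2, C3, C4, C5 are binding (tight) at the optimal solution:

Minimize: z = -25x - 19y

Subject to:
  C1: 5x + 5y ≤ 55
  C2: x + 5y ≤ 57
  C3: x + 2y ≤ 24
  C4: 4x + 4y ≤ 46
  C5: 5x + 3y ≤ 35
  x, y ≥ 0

At x = 1, y = 10, compute slack b - a·x for each constraint:
  C1: 55 − 55 = 0  (binding)
  C2: 57 − 51 = 6  (slack)
  C3: 24 − 21 = 3  (slack)
  C4: 46 − 44 = 2  (slack)
  C5: 35 − 35 = 0  (binding)

Optimal: x = 1, y = 10
Binding: C1, C5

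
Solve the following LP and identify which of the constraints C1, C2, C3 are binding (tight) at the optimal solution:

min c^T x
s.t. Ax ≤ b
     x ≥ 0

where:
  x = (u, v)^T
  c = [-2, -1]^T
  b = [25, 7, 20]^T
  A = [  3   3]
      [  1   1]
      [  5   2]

At u = 2, v = 5, compute slack b - a·x for each constraint:
  C1: 25 − 21 = 4  (slack)
  C2: 7 − 7 = 0  (binding)
  C3: 20 − 20 = 0  (binding)

Optimal: u = 2, v = 5
Binding: C2, C3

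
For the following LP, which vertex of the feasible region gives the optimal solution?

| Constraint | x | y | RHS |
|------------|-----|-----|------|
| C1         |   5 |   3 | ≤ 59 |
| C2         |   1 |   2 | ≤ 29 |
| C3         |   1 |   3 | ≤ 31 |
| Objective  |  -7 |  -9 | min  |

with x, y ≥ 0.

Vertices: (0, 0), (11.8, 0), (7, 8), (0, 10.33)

Evaluate the objective at each vertex of the feasible region:
  z(0, 0) = 0
  z(11.8, 0) = -82.6
  z(7, 8) = -121  ←
  z(0, 10.33) = -93
The minimum is at x = 7, y = 8.

(7, 8)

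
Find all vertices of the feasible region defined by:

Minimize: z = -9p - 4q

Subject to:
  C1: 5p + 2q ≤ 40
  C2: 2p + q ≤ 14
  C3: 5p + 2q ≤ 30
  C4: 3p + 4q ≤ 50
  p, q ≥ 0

(0, 0), (6, 0), (2, 10), (1.2, 11.6), (0, 12.5)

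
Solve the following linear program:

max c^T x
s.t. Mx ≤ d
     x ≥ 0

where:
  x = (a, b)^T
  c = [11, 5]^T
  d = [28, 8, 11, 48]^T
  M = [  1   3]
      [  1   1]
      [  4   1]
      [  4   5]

Evaluate the objective at each vertex of the feasible region:
  z(0, 0) = 0
  z(2.75, 0) = 30.25
  z(1, 7) = 46  ←
  z(0, 8) = 40
The maximum is at a = 1, b = 7.

a = 1, b = 7, z = 46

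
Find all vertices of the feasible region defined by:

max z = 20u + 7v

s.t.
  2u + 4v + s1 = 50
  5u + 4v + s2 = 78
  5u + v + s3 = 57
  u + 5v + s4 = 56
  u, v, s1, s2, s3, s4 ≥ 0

(0, 0), (11.4, 0), (10, 7), (9.333, 7.833), (4.333, 10.33), (0, 11.2)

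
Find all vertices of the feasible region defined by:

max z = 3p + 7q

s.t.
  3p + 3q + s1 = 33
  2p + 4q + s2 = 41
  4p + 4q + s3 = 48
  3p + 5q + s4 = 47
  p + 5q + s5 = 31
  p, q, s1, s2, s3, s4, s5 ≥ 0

(0, 0), (11, 0), (6, 5), (0, 6.2)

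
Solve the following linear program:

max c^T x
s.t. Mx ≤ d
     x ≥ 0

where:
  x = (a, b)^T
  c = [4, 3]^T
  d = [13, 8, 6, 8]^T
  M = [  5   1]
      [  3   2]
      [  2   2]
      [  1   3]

Evaluate the objective at each vertex of the feasible region:
  z(0, 0) = 0
  z(2.6, 0) = 10.4
  z(2.571, 0.1429) = 10.71
  z(2, 1) = 11  ←
  z(0.5, 2.5) = 9.5
  z(0, 2.667) = 8
The maximum is at a = 2, b = 1.

a = 2, b = 1, z = 11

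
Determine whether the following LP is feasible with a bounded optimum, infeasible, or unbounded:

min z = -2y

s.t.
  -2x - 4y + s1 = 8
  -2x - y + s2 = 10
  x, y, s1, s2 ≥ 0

Unbounded (objective can decrease without bound)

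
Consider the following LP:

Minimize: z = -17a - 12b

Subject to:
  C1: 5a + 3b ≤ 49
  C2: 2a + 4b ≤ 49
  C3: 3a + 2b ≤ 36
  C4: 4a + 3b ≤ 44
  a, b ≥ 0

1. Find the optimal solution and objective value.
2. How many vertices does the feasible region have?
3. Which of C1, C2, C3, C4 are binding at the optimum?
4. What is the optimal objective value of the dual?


1. a = 5, b = 8, z = -181
2. 5
3. C1, C4
4. -181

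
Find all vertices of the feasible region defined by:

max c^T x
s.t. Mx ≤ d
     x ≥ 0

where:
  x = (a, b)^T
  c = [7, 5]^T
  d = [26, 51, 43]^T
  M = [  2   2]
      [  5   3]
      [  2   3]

(0, 0), (10.2, 0), (6, 7), (0, 13)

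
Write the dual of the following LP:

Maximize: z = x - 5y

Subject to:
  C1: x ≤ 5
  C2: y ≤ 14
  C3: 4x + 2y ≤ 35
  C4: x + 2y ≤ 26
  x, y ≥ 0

Primal max cᵀx s.t. Ax ≤ b, x ≥ 0  →  Dual min bᵀy s.t. Aᵀy ≥ c, y ≥ 0.

Minimize: z = 5y1 + 14y2 + 35y3 + 26y4

Subject to:
  y1 + 4y3 + y4 ≥ 1
  y2 + 2y3 + 2y4 ≥ -5
  y1, y2, y3, y4 ≥ 0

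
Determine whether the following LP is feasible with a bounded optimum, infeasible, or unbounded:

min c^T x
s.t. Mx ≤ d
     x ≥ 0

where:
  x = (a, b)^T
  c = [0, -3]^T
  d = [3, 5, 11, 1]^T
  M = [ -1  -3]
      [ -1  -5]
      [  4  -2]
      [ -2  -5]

Unbounded (objective can decrease without bound)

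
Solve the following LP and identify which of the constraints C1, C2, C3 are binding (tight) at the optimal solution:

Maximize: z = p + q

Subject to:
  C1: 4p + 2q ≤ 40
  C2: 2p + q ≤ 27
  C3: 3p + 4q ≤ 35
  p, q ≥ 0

At p = 9, q = 2, compute slack b - a·x for each constraint:
  C1: 40 − 40 = 0  (binding)
  C2: 27 − 20 = 7  (slack)
  C3: 35 − 35 = 0  (binding)

Optimal: p = 9, q = 2
Binding: C1, C3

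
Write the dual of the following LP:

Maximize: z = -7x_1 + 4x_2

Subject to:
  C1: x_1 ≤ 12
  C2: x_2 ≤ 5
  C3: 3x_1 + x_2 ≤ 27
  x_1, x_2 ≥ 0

Primal max cᵀx s.t. Ax ≤ b, x ≥ 0  →  Dual min bᵀy s.t. Aᵀy ≥ c, y ≥ 0.

Minimize: z = 12y1 + 5y2 + 27y3

Subject to:
  y1 + 3y3 ≥ -7
  y2 + y3 ≥ 4
  y1, y2, y3 ≥ 0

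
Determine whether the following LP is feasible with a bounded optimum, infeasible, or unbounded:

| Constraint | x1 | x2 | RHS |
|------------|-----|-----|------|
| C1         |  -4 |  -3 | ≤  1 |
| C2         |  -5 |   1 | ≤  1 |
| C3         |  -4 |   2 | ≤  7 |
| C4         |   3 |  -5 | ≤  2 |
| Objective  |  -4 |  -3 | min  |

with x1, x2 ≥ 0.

Unbounded (objective can decrease without bound)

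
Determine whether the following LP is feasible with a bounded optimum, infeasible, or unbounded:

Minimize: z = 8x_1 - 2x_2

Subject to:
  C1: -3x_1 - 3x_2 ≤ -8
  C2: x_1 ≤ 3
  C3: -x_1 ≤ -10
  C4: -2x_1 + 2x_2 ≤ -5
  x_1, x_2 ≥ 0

Infeasible (no feasible solution exists)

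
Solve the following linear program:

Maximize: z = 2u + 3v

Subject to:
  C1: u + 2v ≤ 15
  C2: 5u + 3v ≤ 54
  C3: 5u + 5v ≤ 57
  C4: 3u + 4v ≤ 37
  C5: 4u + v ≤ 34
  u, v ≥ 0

Evaluate the objective at each vertex of the feasible region:
  z(0, 0) = 0
  z(8.5, 0) = 17
  z(7.615, 3.538) = 25.85
  z(7, 4) = 26  ←
  z(0, 7.5) = 22.5
The maximum is at u = 7, v = 4.

u = 7, v = 4, z = 26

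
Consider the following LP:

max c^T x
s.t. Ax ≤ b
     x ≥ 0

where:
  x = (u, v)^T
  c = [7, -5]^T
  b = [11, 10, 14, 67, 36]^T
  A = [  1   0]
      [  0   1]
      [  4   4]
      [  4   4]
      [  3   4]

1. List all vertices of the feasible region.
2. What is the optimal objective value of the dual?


1. (0, 0), (3.5, 0), (0, 3.5)
2. 24.5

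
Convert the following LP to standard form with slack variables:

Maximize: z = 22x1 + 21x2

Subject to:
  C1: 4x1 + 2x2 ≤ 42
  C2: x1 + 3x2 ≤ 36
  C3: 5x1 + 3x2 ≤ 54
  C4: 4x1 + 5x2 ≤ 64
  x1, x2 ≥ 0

max z = 22x1 + 21x2

s.t.
  4x1 + 2x2 + s1 = 42
  x1 + 3x2 + s2 = 36
  5x1 + 3x2 + s3 = 54
  4x1 + 5x2 + s4 = 64
  x1, x2, s1, s2, s3, s4 ≥ 0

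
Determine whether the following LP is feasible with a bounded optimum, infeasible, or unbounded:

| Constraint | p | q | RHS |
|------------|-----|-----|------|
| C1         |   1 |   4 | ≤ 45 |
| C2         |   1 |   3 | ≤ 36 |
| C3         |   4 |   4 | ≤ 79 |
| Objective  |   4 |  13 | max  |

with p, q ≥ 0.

Feasible with a bounded optimal solution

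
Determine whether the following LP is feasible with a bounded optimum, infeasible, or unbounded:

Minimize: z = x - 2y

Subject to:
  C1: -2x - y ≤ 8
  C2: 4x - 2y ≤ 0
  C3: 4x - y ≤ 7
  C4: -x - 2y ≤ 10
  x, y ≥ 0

Unbounded (objective can decrease without bound)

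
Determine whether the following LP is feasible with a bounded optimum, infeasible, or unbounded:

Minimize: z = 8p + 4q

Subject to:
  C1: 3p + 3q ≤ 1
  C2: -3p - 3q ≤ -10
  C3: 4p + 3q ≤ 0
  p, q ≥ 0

Infeasible (no feasible solution exists)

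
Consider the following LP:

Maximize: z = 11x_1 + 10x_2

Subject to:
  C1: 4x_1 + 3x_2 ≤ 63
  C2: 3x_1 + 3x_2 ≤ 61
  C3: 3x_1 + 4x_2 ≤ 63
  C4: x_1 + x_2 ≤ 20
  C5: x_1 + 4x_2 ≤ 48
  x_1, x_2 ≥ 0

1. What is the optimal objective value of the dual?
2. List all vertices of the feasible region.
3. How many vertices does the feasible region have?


1. 189
2. (0, 0), (15.75, 0), (9, 9), (7.5, 10.12), (0, 12)
3. 5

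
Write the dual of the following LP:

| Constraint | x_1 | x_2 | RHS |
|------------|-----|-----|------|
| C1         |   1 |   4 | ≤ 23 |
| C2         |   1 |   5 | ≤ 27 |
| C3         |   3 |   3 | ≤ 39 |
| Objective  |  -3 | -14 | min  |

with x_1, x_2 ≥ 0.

Primal min cᵀx s.t. Ax ≤ b, x ≥ 0  →  Dual max −bᵀy s.t. Aᵀy ≥ −c, y ≥ 0.

Maximize: z = -23y1 - 27y2 - 39y3

Subject to:
  y1 + y2 + 3y3 ≥ 3
  4y1 + 5y2 + 3y3 ≥ 14
  y1, y2, y3 ≥ 0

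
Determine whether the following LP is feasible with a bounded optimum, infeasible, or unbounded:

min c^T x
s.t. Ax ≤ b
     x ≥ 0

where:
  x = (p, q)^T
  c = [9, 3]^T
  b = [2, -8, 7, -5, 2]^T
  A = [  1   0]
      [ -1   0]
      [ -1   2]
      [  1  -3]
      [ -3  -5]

Infeasible (no feasible solution exists)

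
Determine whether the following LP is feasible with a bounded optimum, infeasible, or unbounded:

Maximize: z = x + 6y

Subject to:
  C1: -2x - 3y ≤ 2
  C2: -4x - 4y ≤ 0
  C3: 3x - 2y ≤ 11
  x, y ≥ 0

Unbounded (objective can increase without bound)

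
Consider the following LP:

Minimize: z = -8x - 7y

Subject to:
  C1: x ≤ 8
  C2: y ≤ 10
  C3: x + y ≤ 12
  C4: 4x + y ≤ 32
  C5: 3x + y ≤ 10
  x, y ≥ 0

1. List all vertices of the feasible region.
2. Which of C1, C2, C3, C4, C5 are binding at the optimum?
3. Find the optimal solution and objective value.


1. (0, 0), (3.333, 0), (0, 10)
2. C2, C5
3. x = 0, y = 10, z = -70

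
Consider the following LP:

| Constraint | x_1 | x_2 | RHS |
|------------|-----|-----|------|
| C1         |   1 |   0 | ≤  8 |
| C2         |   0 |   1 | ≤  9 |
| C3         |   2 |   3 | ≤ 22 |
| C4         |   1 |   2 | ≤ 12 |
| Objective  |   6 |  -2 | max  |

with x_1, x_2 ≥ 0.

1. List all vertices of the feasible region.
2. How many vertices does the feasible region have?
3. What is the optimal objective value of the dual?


1. (0, 0), (8, 0), (8, 2), (0, 6)
2. 4
3. 48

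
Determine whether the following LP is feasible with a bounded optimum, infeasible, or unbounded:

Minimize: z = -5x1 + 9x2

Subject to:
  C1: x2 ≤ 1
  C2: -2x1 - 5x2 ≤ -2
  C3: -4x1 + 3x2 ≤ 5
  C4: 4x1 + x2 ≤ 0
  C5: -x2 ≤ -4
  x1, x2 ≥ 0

Infeasible (no feasible solution exists)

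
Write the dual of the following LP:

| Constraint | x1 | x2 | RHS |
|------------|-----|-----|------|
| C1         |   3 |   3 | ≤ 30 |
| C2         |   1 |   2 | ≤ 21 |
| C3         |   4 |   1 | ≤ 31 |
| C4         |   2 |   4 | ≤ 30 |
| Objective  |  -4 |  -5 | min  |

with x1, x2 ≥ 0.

Primal min cᵀx s.t. Ax ≤ b, x ≥ 0  →  Dual max −bᵀy s.t. Aᵀy ≥ −c, y ≥ 0.

Maximize: z = -30y1 - 21y2 - 31y3 - 30y4

Subject to:
  3y1 + y2 + 4y3 + 2y4 ≥ 4
  3y1 + 2y2 + y3 + 4y4 ≥ 5
  y1, y2, y3, y4 ≥ 0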